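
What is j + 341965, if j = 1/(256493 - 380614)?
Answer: 42445037764/124121 ≈ 3.4197e+5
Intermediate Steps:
j = -1/124121 (j = 1/(-124121) = -1/124121 ≈ -8.0567e-6)
j + 341965 = -1/124121 + 341965 = 42445037764/124121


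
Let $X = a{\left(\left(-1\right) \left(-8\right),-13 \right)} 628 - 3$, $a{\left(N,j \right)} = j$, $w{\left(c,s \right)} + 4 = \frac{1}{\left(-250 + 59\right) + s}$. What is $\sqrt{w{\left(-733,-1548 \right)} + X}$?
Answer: $\frac{i \sqrt{24710094430}}{1739} \approx 90.394 i$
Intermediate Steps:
$w{\left(c,s \right)} = -4 + \frac{1}{-191 + s}$ ($w{\left(c,s \right)} = -4 + \frac{1}{\left(-250 + 59\right) + s} = -4 + \frac{1}{-191 + s}$)
$X = -8167$ ($X = \left(-13\right) 628 - 3 = -8164 - 3 = -8167$)
$\sqrt{w{\left(-733,-1548 \right)} + X} = \sqrt{\frac{765 - -6192}{-191 - 1548} - 8167} = \sqrt{\frac{765 + 6192}{-1739} - 8167} = \sqrt{\left(- \frac{1}{1739}\right) 6957 - 8167} = \sqrt{- \frac{6957}{1739} - 8167} = \sqrt{- \frac{14209370}{1739}} = \frac{i \sqrt{24710094430}}{1739}$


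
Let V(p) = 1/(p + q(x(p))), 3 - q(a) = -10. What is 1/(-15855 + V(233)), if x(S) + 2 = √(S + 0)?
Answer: -246/3900329 ≈ -6.3072e-5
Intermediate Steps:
x(S) = -2 + √S (x(S) = -2 + √(S + 0) = -2 + √S)
q(a) = 13 (q(a) = 3 - 1*(-10) = 3 + 10 = 13)
V(p) = 1/(13 + p) (V(p) = 1/(p + 13) = 1/(13 + p))
1/(-15855 + V(233)) = 1/(-15855 + 1/(13 + 233)) = 1/(-15855 + 1/246) = 1/(-3900329/246) = -246/3900329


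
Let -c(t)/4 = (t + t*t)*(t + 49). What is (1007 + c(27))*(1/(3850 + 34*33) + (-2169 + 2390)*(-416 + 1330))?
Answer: -229804155208073/4972 ≈ -4.6220e+10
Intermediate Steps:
c(t) = -4*(49 + t)*(t + t**2) (c(t) = -4*(t + t*t)*(t + 49) = -4*(t + t**2)*(49 + t) = -4*(49 + t)*(t + t**2))
(1007 + c(27))*(1/(3850 + 34*33) + (-2169 + 2390)*(-416 + 1330)) = (1007 - 4*27*(49 + 27**2 + 50*27))*(1/(3850 + 34*33) + (-2169 + 2390)*(-416 + 1330)) = (1007 - 4*27*(49 + 729 + 1350))*(1/(3850 + 1122) + 221*914) = (1007 - 4*27*2128)*(1/4972 + 201994) = (1007 - 229824)*(1/4972 + 201994) = -228817*1004314169/4972 = -229804155208073/4972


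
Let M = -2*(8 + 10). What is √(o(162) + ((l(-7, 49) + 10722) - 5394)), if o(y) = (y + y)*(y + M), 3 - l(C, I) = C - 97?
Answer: √46259 ≈ 215.08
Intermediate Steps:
M = -36 (M = -2*18 = -36)
l(C, I) = 100 - C (l(C, I) = 3 - (C - 97) = 3 - (-97 + C) = 3 + (97 - C) = 100 - C)
o(y) = 2*y*(-36 + y) (o(y) = (y + y)*(y - 36) = (2*y)*(-36 + y) = 2*y*(-36 + y))
√(o(162) + ((l(-7, 49) + 10722) - 5394)) = √(2*162*(-36 + 162) + (((100 - 1*(-7)) + 10722) - 5394)) = √(2*162*126 + (((100 + 7) + 10722) - 5394)) = √(40824 + ((107 + 10722) - 5394)) = √(40824 + (10829 - 5394)) = √(40824 + 5435) = √46259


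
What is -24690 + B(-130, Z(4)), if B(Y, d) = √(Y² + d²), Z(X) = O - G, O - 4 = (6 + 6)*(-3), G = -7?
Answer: -24690 + 5*√701 ≈ -24558.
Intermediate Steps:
O = -32 (O = 4 + (6 + 6)*(-3) = 4 + 12*(-3) = 4 - 36 = -32)
Z(X) = -25 (Z(X) = -32 - 1*(-7) = -32 + 7 = -25)
-24690 + B(-130, Z(4)) = -24690 + √((-130)² + (-25)²) = -24690 + √(16900 + 625) = -24690 + √17525 = -24690 + 5*√701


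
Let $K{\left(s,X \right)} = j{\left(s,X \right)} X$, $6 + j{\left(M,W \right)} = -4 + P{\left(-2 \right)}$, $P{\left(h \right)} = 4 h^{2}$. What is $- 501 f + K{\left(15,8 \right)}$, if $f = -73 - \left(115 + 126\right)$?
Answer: $157362$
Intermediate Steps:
$j{\left(M,W \right)} = 6$ ($j{\left(M,W \right)} = -6 - \left(4 - 4 \left(-2\right)^{2}\right) = -6 + \left(-4 + 4 \cdot 4\right) = -6 + \left(-4 + 16\right) = -6 + 12 = 6$)
$K{\left(s,X \right)} = 6 X$
$f = -314$ ($f = -73 - 241 = -314$)
$- 501 f + K{\left(15,8 \right)} = \left(-501\right) \left(-314\right) + 6 \cdot 8 = 157314 + 48 = 157362$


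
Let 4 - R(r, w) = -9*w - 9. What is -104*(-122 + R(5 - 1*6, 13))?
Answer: -832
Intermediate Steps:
R(r, w) = 13 + 9*w (R(r, w) = 4 - (-9*w - 9) = 4 - (-9 - 9*w) = 4 + (9 + 9*w) = 13 + 9*w)
-104*(-122 + R(5 - 1*6, 13)) = -104*(-122 + (13 + 9*13)) = -104*(-122 + (13 + 117)) = -104*(-122 + 130) = -104*8 = -832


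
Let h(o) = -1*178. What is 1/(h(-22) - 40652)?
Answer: -1/40830 ≈ -2.4492e-5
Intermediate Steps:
h(o) = -178
1/(h(-22) - 40652) = 1/(-178 - 40652) = 1/(-40830) = -1/40830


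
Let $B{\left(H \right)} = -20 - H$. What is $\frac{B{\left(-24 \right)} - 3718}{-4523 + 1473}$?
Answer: $\frac{1857}{1525} \approx 1.2177$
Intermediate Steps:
$\frac{B{\left(-24 \right)} - 3718}{-4523 + 1473} = \frac{\left(-20 - -24\right) - 3718}{-4523 + 1473} = \frac{\left(-20 + 24\right) - 3718}{-3050} = \left(4 - 3718\right) \left(- \frac{1}{3050}\right) = \left(-3714\right) \left(- \frac{1}{3050}\right) = \frac{1857}{1525}$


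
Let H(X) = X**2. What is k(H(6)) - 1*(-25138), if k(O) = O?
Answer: 25174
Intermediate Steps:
k(H(6)) - 1*(-25138) = 6**2 - 1*(-25138) = 36 + 25138 = 25174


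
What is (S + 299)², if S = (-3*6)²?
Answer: 388129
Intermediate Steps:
S = 324 (S = (-18)² = 324)
(S + 299)² = (324 + 299)² = 623² = 388129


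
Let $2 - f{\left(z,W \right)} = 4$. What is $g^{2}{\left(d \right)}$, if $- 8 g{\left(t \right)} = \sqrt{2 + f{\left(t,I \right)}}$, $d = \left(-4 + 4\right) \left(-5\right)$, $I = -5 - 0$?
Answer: $0$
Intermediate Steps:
$I = -5$ ($I = -5 + 0 = -5$)
$f{\left(z,W \right)} = -2$ ($f{\left(z,W \right)} = 2 - 4 = -2$)
$d = 0$ ($d = 0 \left(-5\right) = 0$)
$g{\left(t \right)} = 0$ ($g{\left(t \right)} = - \frac{\sqrt{2 - 2}}{8} = - \frac{\sqrt{0}}{8} = \left(- \frac{1}{8}\right) 0 = 0$)
$g^{2}{\left(d \right)} = 0^{2} = 0$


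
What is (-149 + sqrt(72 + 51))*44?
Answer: -6556 + 44*sqrt(123) ≈ -6068.0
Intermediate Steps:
(-149 + sqrt(72 + 51))*44 = (-149 + sqrt(123))*44 = -6556 + 44*sqrt(123)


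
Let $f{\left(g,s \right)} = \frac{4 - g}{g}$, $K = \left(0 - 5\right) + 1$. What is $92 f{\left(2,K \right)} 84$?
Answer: $7728$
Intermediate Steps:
$K = -4$ ($K = -5 + 1 = -4$)
$f{\left(g,s \right)} = \frac{4 - g}{g}$
$92 f{\left(2,K \right)} 84 = 92 \frac{4 - 2}{2} \cdot 84 = 92 \cdot \frac{1}{2} \cdot 2 \cdot 84 = 92 \cdot 1 \cdot 84 = 92 \cdot 84 = 7728$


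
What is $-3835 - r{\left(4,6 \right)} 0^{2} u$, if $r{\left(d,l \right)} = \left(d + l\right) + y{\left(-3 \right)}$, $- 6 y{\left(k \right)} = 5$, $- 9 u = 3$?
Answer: $-3835$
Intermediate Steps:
$u = - \frac{1}{3}$ ($u = \left(- \frac{1}{9}\right) 3 = - \frac{1}{3} \approx -0.33333$)
$y{\left(k \right)} = - \frac{5}{6}$ ($y{\left(k \right)} = \left(- \frac{1}{6}\right) 5 = - \frac{5}{6}$)
$r{\left(d,l \right)} = - \frac{5}{6} + d + l$ ($r{\left(d,l \right)} = \left(d + l\right) - \frac{5}{6} = - \frac{5}{6} + d + l$)
$-3835 - r{\left(4,6 \right)} 0^{2} u = -3835 - \left(- \frac{5}{6} + 4 + 6\right) 0^{2} \left(- \frac{1}{3}\right) = -3835 - \frac{55}{6} \cdot 0 \left(- \frac{1}{3}\right) = -3835 - 0 \left(- \frac{1}{3}\right) = -3835 - 0 = -3835 + 0 = -3835$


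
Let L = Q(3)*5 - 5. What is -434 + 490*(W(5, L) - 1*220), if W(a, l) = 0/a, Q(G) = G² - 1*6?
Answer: -108234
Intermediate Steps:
Q(G) = -6 + G² (Q(G) = G² - 6 = -6 + G²)
L = 10 (L = (-6 + 3²)*5 - 5 = (-6 + 9)*5 - 5 = 3*5 - 5 = 15 - 5 = 10)
W(a, l) = 0
-434 + 490*(W(5, L) - 1*220) = -434 + 490*(0 - 1*220) = -434 + 490*(0 - 220) = -434 + 490*(-220) = -434 - 107800 = -108234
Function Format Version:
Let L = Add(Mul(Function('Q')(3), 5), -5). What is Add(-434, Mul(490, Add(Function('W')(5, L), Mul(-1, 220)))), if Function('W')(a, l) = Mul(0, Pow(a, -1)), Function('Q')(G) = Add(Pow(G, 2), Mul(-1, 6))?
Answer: -108234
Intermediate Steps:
Function('Q')(G) = Add(-6, Pow(G, 2)) (Function('Q')(G) = Add(Pow(G, 2), -6) = Add(-6, Pow(G, 2)))
L = 10 (L = Add(Mul(Add(-6, Pow(3, 2)), 5), -5) = Add(Mul(Add(-6, 9), 5), -5) = Add(Mul(3, 5), -5) = Add(15, -5) = 10)
Function('W')(a, l) = 0
Add(-434, Mul(490, Add(Function('W')(5, L), Mul(-1, 220)))) = Add(-434, Mul(490, Add(0, Mul(-1, 220)))) = Add(-434, Mul(490, Add(0, -220))) = Add(-434, Mul(490, -220)) = Add(-434, -107800) = -108234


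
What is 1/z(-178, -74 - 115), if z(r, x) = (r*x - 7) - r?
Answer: 1/33813 ≈ 2.9574e-5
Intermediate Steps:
z(r, x) = -7 - r + r*x (z(r, x) = (-7 + r*x) - r = -7 - r + r*x)
1/z(-178, -74 - 115) = 1/(-7 - 1*(-178) - 178*(-74 - 115)) = 1/(-7 + 178 - 178*(-189)) = 1/(-7 + 178 + 33642) = 1/33813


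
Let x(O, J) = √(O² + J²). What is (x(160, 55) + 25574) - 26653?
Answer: -1079 + 5*√1145 ≈ -909.81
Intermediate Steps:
x(O, J) = √(J² + O²)
(x(160, 55) + 25574) - 26653 = (√(55² + 160²) + 25574) - 26653 = (√(3025 + 25600) + 25574) - 26653 = (√28625 + 25574) - 26653 = (5*√1145 + 25574) - 26653 = (25574 + 5*√1145) - 26653 = -1079 + 5*√1145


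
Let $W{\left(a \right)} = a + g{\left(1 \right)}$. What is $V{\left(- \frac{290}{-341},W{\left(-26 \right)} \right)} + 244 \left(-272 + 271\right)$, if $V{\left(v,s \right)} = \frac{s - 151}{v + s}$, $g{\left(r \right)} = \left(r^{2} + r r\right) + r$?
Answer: $- \frac{1783598}{7553} \approx -236.14$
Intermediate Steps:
$g{\left(r \right)} = r + 2 r^{2}$ ($g{\left(r \right)} = \left(r^{2} + r^{2}\right) + r = 2 r^{2} + r = r + 2 r^{2}$)
$W{\left(a \right)} = 3 + a$ ($W{\left(a \right)} = a + 1 \left(1 + 2 \cdot 1\right) = a + 1 \left(1 + 2\right) = a + 1 \cdot 3 = a + 3 = 3 + a$)
$V{\left(v,s \right)} = \frac{-151 + s}{s + v}$
$V{\left(- \frac{290}{-341},W{\left(-26 \right)} \right)} + 244 \left(-272 + 271\right) = \frac{-151 + \left(3 - 26\right)}{\left(3 - 26\right) - \frac{290}{-341}} + 244 \left(-272 + 271\right) = \frac{-151 - 23}{-23 - - \frac{290}{341}} + 244 \left(-1\right) = \frac{1}{-23 + \frac{290}{341}} \left(-174\right) - 244 = \frac{1}{- \frac{7553}{341}} \left(-174\right) - 244 = \left(- \frac{341}{7553}\right) \left(-174\right) - 244 = \frac{59334}{7553} - 244 = - \frac{1783598}{7553}$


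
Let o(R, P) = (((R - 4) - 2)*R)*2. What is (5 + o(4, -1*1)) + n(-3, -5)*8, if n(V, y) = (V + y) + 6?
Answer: -27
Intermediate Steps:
n(V, y) = 6 + V + y
o(R, P) = 2*R*(-6 + R) (o(R, P) = (((-4 + R) - 2)*R)*2 = ((-6 + R)*R)*2 = (R*(-6 + R))*2 = 2*R*(-6 + R))
(5 + o(4, -1*1)) + n(-3, -5)*8 = (5 + 2*4*(-6 + 4)) + (6 - 3 - 5)*8 = (5 + 2*4*(-2)) - 2*8 = (5 - 16) - 16 = -11 - 16 = -27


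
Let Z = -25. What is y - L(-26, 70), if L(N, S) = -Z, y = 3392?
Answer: 3367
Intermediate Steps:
L(N, S) = 25 (L(N, S) = -1*(-25) = 25)
y - L(-26, 70) = 3392 - 1*25 = 3392 - 25 = 3367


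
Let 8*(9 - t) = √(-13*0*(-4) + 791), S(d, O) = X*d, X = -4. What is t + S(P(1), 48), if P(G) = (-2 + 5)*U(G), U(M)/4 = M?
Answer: -39 - √791/8 ≈ -42.516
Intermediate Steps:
U(M) = 4*M
P(G) = 12*G (P(G) = (-2 + 5)*(4*G) = 3*(4*G) = 12*G)
S(d, O) = -4*d
t = 9 - √791/8 (t = 9 - √(-13*0*(-4) + 791)/8 = 9 - √(0*(-4) + 791)/8 = 9 - √(0 + 791)/8 = 9 - √791/8 ≈ 5.4844)
t + S(P(1), 48) = (9 - √791/8) - 48 = -39 - √791/8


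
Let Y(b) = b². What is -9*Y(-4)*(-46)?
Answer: 6624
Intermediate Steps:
-9*Y(-4)*(-46) = -9*(-4)²*(-46) = -9*16*(-46) = -144*(-46) = 6624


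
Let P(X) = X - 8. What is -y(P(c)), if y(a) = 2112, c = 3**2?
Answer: -2112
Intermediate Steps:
c = 9
P(X) = -8 + X
-y(P(c)) = -1*2112 = -2112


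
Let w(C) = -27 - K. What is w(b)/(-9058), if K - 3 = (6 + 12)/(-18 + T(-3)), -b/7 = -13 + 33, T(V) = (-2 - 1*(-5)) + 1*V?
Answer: 29/9058 ≈ 0.0032016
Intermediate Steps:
T(V) = 3 + V (T(V) = (-2 + 5) + V = 3 + V)
b = -140 (b = -7*(-13 + 33) = -7*20 = -140)
K = 2 (K = 3 + (6 + 12)/(-18 + (3 - 3)) = 3 + 18/(-18 + 0) = 3 + 18/(-18) = 3 + 18*(-1/18) = 3 - 1 = 2)
w(C) = -29 (w(C) = -27 - 1*2 = -27 - 2 = -29)
w(b)/(-9058) = -29/(-9058) = -29*(-1/9058) = 29/9058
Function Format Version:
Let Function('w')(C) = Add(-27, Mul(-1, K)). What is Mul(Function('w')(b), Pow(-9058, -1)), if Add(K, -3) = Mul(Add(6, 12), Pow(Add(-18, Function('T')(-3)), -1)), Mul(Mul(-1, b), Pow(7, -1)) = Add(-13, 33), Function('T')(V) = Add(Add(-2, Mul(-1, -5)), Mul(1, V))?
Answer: Rational(29, 9058) ≈ 0.0032016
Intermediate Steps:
Function('T')(V) = Add(3, V) (Function('T')(V) = Add(Add(-2, 5), V) = Add(3, V))
b = -140 (b = Mul(-7, Add(-13, 33)) = Mul(-7, 20) = -140)
K = 2 (K = Add(3, Mul(Add(6, 12), Pow(Add(-18, Add(3, -3)), -1))) = Add(3, Mul(18, Pow(Add(-18, 0), -1))) = Add(3, Mul(18, Pow(-18, -1))) = Add(3, Mul(18, Rational(-1, 18))) = Add(3, -1) = 2)
Function('w')(C) = -29 (Function('w')(C) = Add(-27, Mul(-1, 2)) = Add(-27, -2) = -29)
Mul(Function('w')(b), Pow(-9058, -1)) = Mul(-29, Pow(-9058, -1)) = Mul(-29, Rational(-1, 9058)) = Rational(29, 9058)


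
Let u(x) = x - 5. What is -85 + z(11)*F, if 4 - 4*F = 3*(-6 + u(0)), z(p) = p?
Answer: 67/4 ≈ 16.750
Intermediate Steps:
u(x) = -5 + x
F = 37/4 (F = 1 - 3*(-6 + (-5 + 0))/4 = 1 - 3*(-6 - 5)/4 = 1 - 3*(-11)/4 = 1 - ¼*(-33) = 1 + 33/4 = 37/4 ≈ 9.2500)
-85 + z(11)*F = -85 + 11*(37/4) = -85 + 407/4 = 67/4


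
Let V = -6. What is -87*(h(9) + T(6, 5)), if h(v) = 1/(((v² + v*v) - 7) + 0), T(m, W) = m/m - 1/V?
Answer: -31639/310 ≈ -102.06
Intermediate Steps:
T(m, W) = 7/6 (T(m, W) = m/m - 1/(-6) = 1 - 1*(-⅙) = 1 + ⅙ = 7/6)
h(v) = 1/(-7 + 2*v²) (h(v) = 1/(((v² + v²) - 7) + 0) = 1/((2*v² - 7) + 0) = 1/((-7 + 2*v²) + 0) = 1/(-7 + 2*v²))
-87*(h(9) + T(6, 5)) = -87*(1/(-7 + 2*9²) + 7/6) = -87*(1/(-7 + 2*81) + 7/6) = -87*(1/(-7 + 162) + 7/6) = -87*(1/155 + 7/6) = -87*1091/930 = -31639/310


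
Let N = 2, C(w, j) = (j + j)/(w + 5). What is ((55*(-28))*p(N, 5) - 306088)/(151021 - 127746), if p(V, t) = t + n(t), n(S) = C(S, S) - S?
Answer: -307628/23275 ≈ -13.217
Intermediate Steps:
C(w, j) = 2*j/(5 + w) (C(w, j) = (2*j)/(5 + w) = 2*j/(5 + w))
n(S) = -S + 2*S/(5 + S) (n(S) = 2*S/(5 + S) - S = -S + 2*S/(5 + S))
p(V, t) = t + t*(-3 - t)/(5 + t)
((55*(-28))*p(N, 5) - 306088)/(151021 - 127746) = ((55*(-28))*(2*5/(5 + 5)) - 306088)/(151021 - 127746) = (-3080*5/10 - 306088)/23275 = (-3080*5/10 - 306088)*(1/23275) = (-1540*1 - 306088)*(1/23275) = (-1540 - 306088)*(1/23275) = -307628*1/23275 = -307628/23275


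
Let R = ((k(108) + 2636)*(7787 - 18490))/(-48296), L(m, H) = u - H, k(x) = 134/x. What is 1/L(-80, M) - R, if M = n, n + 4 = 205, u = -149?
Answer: -266740667267/456397200 ≈ -584.45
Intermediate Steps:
n = 201 (n = -4 + 205 = 201)
M = 201
L(m, H) = -149 - H
R = 1524224933/2607984 (R = ((134/108 + 2636)*(7787 - 18490))/(-48296) = ((134*(1/108) + 2636)*(-10703))*(-1/48296) = ((67/54 + 2636)*(-10703))*(-1/48296) = ((142411/54)*(-10703))*(-1/48296) = -1524224933/54*(-1/48296) = 1524224933/2607984 ≈ 584.45)
1/L(-80, M) - R = 1/(-149 - 1*201) - 1*1524224933/2607984 = 1/(-149 - 201) - 1524224933/2607984 = 1/(-350) - 1524224933/2607984 = -1/350 - 1524224933/2607984 = -266740667267/456397200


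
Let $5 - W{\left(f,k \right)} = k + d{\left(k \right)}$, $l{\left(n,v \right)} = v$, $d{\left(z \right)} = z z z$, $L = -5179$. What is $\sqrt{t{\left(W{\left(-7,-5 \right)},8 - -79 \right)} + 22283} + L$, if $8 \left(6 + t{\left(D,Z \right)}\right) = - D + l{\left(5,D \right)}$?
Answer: $-5179 + \sqrt{22277} \approx -5029.7$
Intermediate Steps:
$d{\left(z \right)} = z^{3}$ ($d{\left(z \right)} = z^{2} z = z^{3}$)
$W{\left(f,k \right)} = 5 - k - k^{3}$ ($W{\left(f,k \right)} = 5 - \left(k + k^{3}\right) = 5 - k - k^{3}$)
$t{\left(D,Z \right)} = -6$ ($t{\left(D,Z \right)} = -6 + \frac{- D + D}{8} = -6 + \frac{1}{8} \cdot 0 = -6 + 0 = -6$)
$\sqrt{t{\left(W{\left(-7,-5 \right)},8 - -79 \right)} + 22283} + L = \sqrt{-6 + 22283} - 5179 = \sqrt{22277} - 5179 = -5179 + \sqrt{22277}$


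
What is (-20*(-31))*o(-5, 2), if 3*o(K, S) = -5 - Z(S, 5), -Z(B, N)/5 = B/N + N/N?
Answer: 1240/3 ≈ 413.33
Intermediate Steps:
Z(B, N) = -5 - 5*B/N (Z(B, N) = -5*(B/N + N/N) = -5*(B/N + 1) = -5*(1 + B/N) = -5 - 5*B/N)
o(K, S) = S/3 (o(K, S) = (-5 - (-5 - 5*S/5))/3 = (-5 - (-5 - 5*S*1/5))/3 = (-5 - (-5 - S))/3 = (-5 + (5 + S))/3 = S/3)
(-20*(-31))*o(-5, 2) = (-20*(-31))*((1/3)*2) = 620*(2/3) = 1240/3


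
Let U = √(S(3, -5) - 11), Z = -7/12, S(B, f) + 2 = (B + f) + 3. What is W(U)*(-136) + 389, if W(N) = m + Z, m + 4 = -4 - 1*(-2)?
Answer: 3853/3 ≈ 1284.3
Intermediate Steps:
S(B, f) = 1 + B + f (S(B, f) = -2 + ((B + f) + 3) = -2 + (3 + B + f) = 1 + B + f)
Z = -7/12 (Z = -7*1/12 = -7/12 ≈ -0.58333)
m = -6 (m = -4 + (-4 - 1*(-2)) = -4 + (-4 + 2) = -4 - 2 = -6)
U = 2*I*√3 (U = √((1 + 3 - 5) - 11) = √(-1 - 11) = √(-12) = 2*I*√3 ≈ 3.4641*I)
W(N) = -79/12 (W(N) = -6 - 7/12 = -79/12)
W(U)*(-136) + 389 = -79/12*(-136) + 389 = 2686/3 + 389 = 3853/3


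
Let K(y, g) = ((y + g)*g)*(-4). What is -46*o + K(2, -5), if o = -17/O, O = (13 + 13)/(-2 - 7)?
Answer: -4299/13 ≈ -330.69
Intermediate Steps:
O = -26/9 (O = 26/(-9) = 26*(-⅑) = -26/9 ≈ -2.8889)
K(y, g) = -4*g*(g + y) (K(y, g) = ((g + y)*g)*(-4) = (g*(g + y))*(-4) = -4*g*(g + y))
o = 153/26 (o = -17/(-26/9) = -17*(-9/26) = 153/26 ≈ 5.8846)
-46*o + K(2, -5) = -46*153/26 - 4*(-5)*(-5 + 2) = -3519/13 - 4*(-5)*(-3) = -3519/13 - 60 = -4299/13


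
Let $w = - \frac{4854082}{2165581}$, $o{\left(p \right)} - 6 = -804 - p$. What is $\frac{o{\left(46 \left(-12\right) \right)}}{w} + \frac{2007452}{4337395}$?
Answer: $\frac{1160208733093417}{10527035498195} \approx 110.21$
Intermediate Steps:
$o{\left(p \right)} = -798 - p$ ($o{\left(p \right)} = 6 - \left(804 + p\right) = -798 - p$)
$w = - \frac{4854082}{2165581}$ ($w = \left(-4854082\right) \frac{1}{2165581} = - \frac{4854082}{2165581} \approx -2.2415$)
$\frac{o{\left(46 \left(-12\right) \right)}}{w} + \frac{2007452}{4337395} = \frac{-798 - 46 \left(-12\right)}{- \frac{4854082}{2165581}} + \frac{2007452}{4337395} = \left(-798 - -552\right) \left(- \frac{2165581}{4854082}\right) + 2007452 \cdot \frac{1}{4337395} = \left(-798 + 552\right) \left(- \frac{2165581}{4854082}\right) + \frac{2007452}{4337395} = \left(-246\right) \left(- \frac{2165581}{4854082}\right) + \frac{2007452}{4337395} = \frac{266366463}{2427041} + \frac{2007452}{4337395} = \frac{1160208733093417}{10527035498195}$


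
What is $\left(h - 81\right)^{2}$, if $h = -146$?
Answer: $51529$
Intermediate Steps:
$\left(h - 81\right)^{2} = \left(-146 - 81\right)^{2} = \left(-227\right)^{2} = 51529$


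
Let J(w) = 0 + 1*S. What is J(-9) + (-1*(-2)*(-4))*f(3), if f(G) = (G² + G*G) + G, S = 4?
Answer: -164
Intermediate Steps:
f(G) = G + 2*G² (f(G) = (G² + G²) + G = 2*G² + G = G + 2*G²)
J(w) = 4 (J(w) = 0 + 1*4 = 0 + 4 = 4)
J(-9) + (-1*(-2)*(-4))*f(3) = 4 + (-1*(-2)*(-4))*(3*(1 + 2*3)) = 4 + (2*(-4))*(3*(1 + 6)) = 4 - 24*7 = 4 - 8*21 = 4 - 168 = -164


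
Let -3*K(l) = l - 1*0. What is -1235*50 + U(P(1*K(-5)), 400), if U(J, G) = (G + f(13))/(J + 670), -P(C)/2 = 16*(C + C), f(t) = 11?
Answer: -104356267/1690 ≈ -61749.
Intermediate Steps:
K(l) = -l/3 (K(l) = -(l - 1*0)/3 = -(l + 0)/3 = -l/3)
P(C) = -64*C (P(C) = -32*(C + C) = -32*2*C = -64*C)
U(J, G) = (11 + G)/(670 + J) (U(J, G) = (G + 11)/(J + 670) = (11 + G)/(670 + J))
-1235*50 + U(P(1*K(-5)), 400) = -1235*50 + (11 + 400)/(670 - 64*(-⅓*(-5))) = -61750 + 411/(670 - 64*5/3) = -61750 + 411/(670 - 320/3) = -61750 + 411/(1690/3) = -61750 + (3/1690)*411 = -61750 + 1233/1690 = -104356267/1690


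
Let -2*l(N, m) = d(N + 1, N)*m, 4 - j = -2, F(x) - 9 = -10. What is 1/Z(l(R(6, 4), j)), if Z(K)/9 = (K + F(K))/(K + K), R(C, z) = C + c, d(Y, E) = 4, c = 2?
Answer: 8/39 ≈ 0.20513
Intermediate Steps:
F(x) = -1 (F(x) = 9 - 10 = -1)
R(C, z) = 2 + C (R(C, z) = C + 2 = 2 + C)
j = 6 (j = 4 - 1*(-2) = 4 + 2 = 6)
l(N, m) = -2*m
Z(K) = 9*(-1 + K)/(2*K) (Z(K) = 9*((K - 1)/(K + K)) = 9*((-1 + K)/((2*K))) = 9*((-1 + K)*(1/(2*K))) = 9*((-1 + K)/(2*K)) = 9*(-1 + K)/(2*K))
1/Z(l(R(6, 4), j)) = 1/(9*(-1 - 2*6)/(2*((-2*6)))) = 1/((9/2)*(-1 - 12)/(-12)) = 1/((9/2)*(-1/12)*(-13)) = 1/(39/8) = 8/39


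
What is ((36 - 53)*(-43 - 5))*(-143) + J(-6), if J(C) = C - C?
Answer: -116688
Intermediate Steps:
J(C) = 0
((36 - 53)*(-43 - 5))*(-143) + J(-6) = ((36 - 53)*(-43 - 5))*(-143) + 0 = -17*(-48)*(-143) + 0 = 816*(-143) + 0 = -116688 + 0 = -116688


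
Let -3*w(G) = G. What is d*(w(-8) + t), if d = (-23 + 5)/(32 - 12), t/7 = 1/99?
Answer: -271/110 ≈ -2.4636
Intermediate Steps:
w(G) = -G/3
t = 7/99 ≈ 0.070707
d = -9/10 (d = -18/20 = -18*1/20 = -9/10 ≈ -0.90000)
d*(w(-8) + t) = -9*(-⅓*(-8) + 7/99)/10 = -9*(8/3 + 7/99)/10 = -9/10*271/99 = -271/110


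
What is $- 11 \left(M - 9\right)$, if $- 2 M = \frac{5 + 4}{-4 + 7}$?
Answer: $\frac{231}{2} \approx 115.5$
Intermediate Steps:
$M = - \frac{3}{2}$ ($M = - \frac{\left(5 + 4\right) \frac{1}{-4 + 7}}{2} = - \frac{9 \cdot \frac{1}{3}}{2} = \left(- \frac{1}{2}\right) 3 = - \frac{3}{2} \approx -1.5$)
$- 11 \left(M - 9\right) = - 11 \left(- \frac{3}{2} - 9\right) = \left(-11\right) \left(- \frac{21}{2}\right) = \frac{231}{2}$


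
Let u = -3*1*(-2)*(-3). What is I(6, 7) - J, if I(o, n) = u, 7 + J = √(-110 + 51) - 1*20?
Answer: 9 - I*√59 ≈ 9.0 - 7.6811*I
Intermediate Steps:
J = -27 + I*√59 (J = -7 + (√(-110 + 51) - 1*20) = -7 + (√(-59) - 20) = -7 + (I*√59 - 20) = -7 + (-20 + I*√59) = -27 + I*√59 ≈ -27.0 + 7.6811*I)
u = -18 (u = -(-6)*(-3) = -3*6 = -18)
I(o, n) = -18
I(6, 7) - J = -18 - (-27 + I*√59) = -18 + (27 - I*√59) = 9 - I*√59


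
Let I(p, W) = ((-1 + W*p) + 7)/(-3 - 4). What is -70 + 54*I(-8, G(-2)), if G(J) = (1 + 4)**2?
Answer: 9986/7 ≈ 1426.6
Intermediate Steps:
G(J) = 25 (G(J) = 5**2 = 25)
I(p, W) = -6/7 - W*p/7 (I(p, W) = (6 + W*p)/(-7) = (6 + W*p)*(-1/7) = -6/7 - W*p/7)
-70 + 54*I(-8, G(-2)) = -70 + 54*(-6/7 - 1/7*25*(-8)) = -70 + 54*(-6/7 + 200/7) = -70 + 54*(194/7) = -70 + 10476/7 = 9986/7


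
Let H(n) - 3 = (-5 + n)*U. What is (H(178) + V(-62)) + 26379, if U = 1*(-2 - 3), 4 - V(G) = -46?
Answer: 25567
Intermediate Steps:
V(G) = 50 (V(G) = 4 - 1*(-46) = 4 + 46 = 50)
U = -5 (U = 1*(-5) = -5)
H(n) = 28 - 5*n (H(n) = 3 + (-5 + n)*(-5) = 3 + (25 - 5*n) = 28 - 5*n)
(H(178) + V(-62)) + 26379 = ((28 - 5*178) + 50) + 26379 = ((28 - 890) + 50) + 26379 = (-862 + 50) + 26379 = -812 + 26379 = 25567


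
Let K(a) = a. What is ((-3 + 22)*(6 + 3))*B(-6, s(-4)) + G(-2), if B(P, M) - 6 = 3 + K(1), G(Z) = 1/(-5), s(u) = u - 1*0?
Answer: 8549/5 ≈ 1709.8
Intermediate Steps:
s(u) = u (s(u) = u + 0 = u)
G(Z) = -1/5
B(P, M) = 10 (B(P, M) = 6 + (3 + 1) = 6 + 4 = 10)
((-3 + 22)*(6 + 3))*B(-6, s(-4)) + G(-2) = ((-3 + 22)*(6 + 3))*10 - 1/5 = (19*9)*10 - 1/5 = 171*10 - 1/5 = 1710 - 1/5 = 8549/5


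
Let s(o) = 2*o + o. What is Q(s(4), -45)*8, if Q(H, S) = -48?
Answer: -384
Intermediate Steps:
s(o) = 3*o
Q(s(4), -45)*8 = -48*8 = -384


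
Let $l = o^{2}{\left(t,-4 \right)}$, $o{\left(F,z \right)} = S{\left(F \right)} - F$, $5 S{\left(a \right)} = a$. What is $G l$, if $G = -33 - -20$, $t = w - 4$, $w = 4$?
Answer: $0$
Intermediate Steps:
$t = 0$ ($t = 4 - 4 = 0$)
$S{\left(a \right)} = \frac{a}{5}$
$o{\left(F,z \right)} = - \frac{4 F}{5}$ ($o{\left(F,z \right)} = \frac{F}{5} - F = - \frac{4 F}{5}$)
$l = 0$ ($l = \left(\left(- \frac{4}{5}\right) 0\right)^{2} = 0^{2} = 0$)
$G = -13$ ($G = -33 + 20 = -13$)
$G l = \left(-13\right) 0 = 0$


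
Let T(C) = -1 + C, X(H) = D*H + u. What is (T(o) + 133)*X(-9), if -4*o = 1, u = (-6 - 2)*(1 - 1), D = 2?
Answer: -4743/2 ≈ -2371.5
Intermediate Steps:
u = 0 (u = -8*0 = 0)
X(H) = 2*H (X(H) = 2*H + 0 = 2*H)
o = -1/4 (o = -1/4*1 = -1/4 ≈ -0.25000)
(T(o) + 133)*X(-9) = ((-1 - 1/4) + 133)*(2*(-9)) = (-5/4 + 133)*(-18) = (527/4)*(-18) = -4743/2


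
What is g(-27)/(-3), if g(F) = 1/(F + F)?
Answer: 1/162 ≈ 0.0061728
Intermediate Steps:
g(F) = 1/(2*F)
g(-27)/(-3) = ((1/2)/(-27))/(-3) = -(-1)/(6*27) = -1/3*(-1/54) = 1/162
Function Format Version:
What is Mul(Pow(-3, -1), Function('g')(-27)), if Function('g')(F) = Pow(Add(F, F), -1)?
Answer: Rational(1, 162) ≈ 0.0061728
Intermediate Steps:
Function('g')(F) = Mul(Rational(1, 2), Pow(F, -1)) (Function('g')(F) = Pow(Mul(2, F), -1) = Mul(Rational(1, 2), Pow(F, -1)))
Mul(Pow(-3, -1), Function('g')(-27)) = Mul(Pow(-3, -1), Mul(Rational(1, 2), Pow(-27, -1))) = Mul(Rational(-1, 3), Mul(Rational(1, 2), Rational(-1, 27))) = Mul(Rational(-1, 3), Rational(-1, 54)) = Rational(1, 162)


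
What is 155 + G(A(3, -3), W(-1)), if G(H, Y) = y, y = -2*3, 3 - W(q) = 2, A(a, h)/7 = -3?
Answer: 149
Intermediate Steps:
A(a, h) = -21 (A(a, h) = 7*(-3) = -21)
W(q) = 1 (W(q) = 3 - 1*2 = 3 - 2 = 1)
y = -6
G(H, Y) = -6
155 + G(A(3, -3), W(-1)) = 155 - 6 = 149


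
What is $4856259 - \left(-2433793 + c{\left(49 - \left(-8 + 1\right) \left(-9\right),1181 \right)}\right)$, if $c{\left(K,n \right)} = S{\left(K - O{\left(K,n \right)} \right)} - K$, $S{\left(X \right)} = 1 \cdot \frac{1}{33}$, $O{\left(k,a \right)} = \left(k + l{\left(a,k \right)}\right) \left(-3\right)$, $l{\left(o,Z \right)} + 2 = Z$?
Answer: $\frac{240571253}{33} \approx 7.29 \cdot 10^{6}$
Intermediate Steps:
$l{\left(o,Z \right)} = -2 + Z$
$O{\left(k,a \right)} = 6 - 6 k$ ($O{\left(k,a \right)} = \left(k + \left(-2 + k\right)\right) \left(-3\right) = \left(-2 + 2 k\right) \left(-3\right) = 6 - 6 k$)
$S{\left(X \right)} = \frac{1}{33}$ ($S{\left(X \right)} = 1 \cdot \frac{1}{33} = \frac{1}{33}$)
$c{\left(K,n \right)} = \frac{1}{33} - K$
$4856259 - \left(-2433793 + c{\left(49 - \left(-8 + 1\right) \left(-9\right),1181 \right)}\right) = 4856259 - \left(-2433793 - \left(\frac{1616}{33} - \left(-8 + 1\right) \left(-9\right)\right)\right) = 4856259 - \left(-2433793 - \left(\frac{1616}{33} - \left(-7\right) \left(-9\right)\right)\right) = 4856259 - \left(-2433793 + \left(\frac{1}{33} - \left(49 - 63\right)\right)\right) = 4856259 - \left(-2433793 + \left(\frac{1}{33} - -14\right)\right) = 4856259 - \left(-2433793 + \left(\frac{1}{33} + 14\right)\right) = 4856259 - \left(-2433793 + \frac{463}{33}\right) = 4856259 - - \frac{80314706}{33} = 4856259 + \frac{80314706}{33} = \frac{240571253}{33}$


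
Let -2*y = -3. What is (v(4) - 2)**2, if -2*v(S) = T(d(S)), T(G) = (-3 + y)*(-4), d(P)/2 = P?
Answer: 25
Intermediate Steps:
y = 3/2 (y = -1/2*(-3) = 3/2 ≈ 1.5000)
d(P) = 2*P
T(G) = 6 (T(G) = (-3 + 3/2)*(-4) = -3/2*(-4) = 6)
v(S) = -3 (v(S) = -1/2*6 = -3)
(v(4) - 2)**2 = (-3 - 2)**2 = (-5)**2 = 25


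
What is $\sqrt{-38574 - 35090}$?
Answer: $8 i \sqrt{1151} \approx 271.41 i$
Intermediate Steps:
$\sqrt{-38574 - 35090} = \sqrt{-73664} = 8 i \sqrt{1151}$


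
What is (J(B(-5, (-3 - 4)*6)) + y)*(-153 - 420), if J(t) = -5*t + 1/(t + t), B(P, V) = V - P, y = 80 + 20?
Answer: -12083997/74 ≈ -1.6330e+5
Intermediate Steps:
y = 100
J(t) = 1/(2*t) - 5*t (J(t) = -5*t + 1/(2*t) = 1/(2*t) - 5*t)
(J(B(-5, (-3 - 4)*6)) + y)*(-153 - 420) = ((1/(2*((-3 - 4)*6 - 1*(-5))) - 5*((-3 - 4)*6 - 1*(-5))) + 100)*(-153 - 420) = ((1/(2*(-7*6 + 5)) - 5*(-7*6 + 5)) + 100)*(-573) = ((1/(2*(-42 + 5)) - 5*(-42 + 5)) + 100)*(-573) = (((½)/(-37) - 5*(-37)) + 100)*(-573) = (((½)*(-1/37) + 185) + 100)*(-573) = ((-1/74 + 185) + 100)*(-573) = (13689/74 + 100)*(-573) = (21089/74)*(-573) = -12083997/74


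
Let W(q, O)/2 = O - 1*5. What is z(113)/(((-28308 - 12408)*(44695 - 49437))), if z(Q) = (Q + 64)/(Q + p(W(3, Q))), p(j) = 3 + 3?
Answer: 59/7658652456 ≈ 7.7037e-9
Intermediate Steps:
W(q, O) = -10 + 2*O (W(q, O) = 2*(O - 1*5) = 2*(O - 5) = 2*(-5 + O) = -10 + 2*O)
p(j) = 6
z(Q) = (64 + Q)/(6 + Q) (z(Q) = (Q + 64)/(Q + 6) = (64 + Q)/(6 + Q))
z(113)/(((-28308 - 12408)*(44695 - 49437))) = ((64 + 113)/(6 + 113))/(((-28308 - 12408)*(44695 - 49437))) = (177/119)/((-40716*(-4742))) = ((1/119)*177)/193075272 = (177/119)*(1/193075272) = 59/7658652456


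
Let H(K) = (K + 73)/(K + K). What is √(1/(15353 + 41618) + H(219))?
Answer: √19474681785/170913 ≈ 0.81651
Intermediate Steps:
H(K) = (73 + K)/(2*K) (H(K) = (73 + K)/((2*K)) = (73 + K)*(1/(2*K)) = (73 + K)/(2*K))
√(1/(15353 + 41618) + H(219)) = √(1/(15353 + 41618) + (½)*(73 + 219)/219) = √(1/56971 + (½)*(1/219)*292) = √(1/56971 + ⅔) = √(113945/170913) = √19474681785/170913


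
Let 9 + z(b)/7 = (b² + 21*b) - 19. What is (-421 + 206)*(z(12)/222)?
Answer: -276920/111 ≈ -2494.8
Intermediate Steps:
z(b) = -196 + 7*b² + 147*b (z(b) = -63 + 7*((b² + 21*b) - 19) = -63 + 7*(-19 + b² + 21*b) = -63 + (-133 + 7*b² + 147*b) = -196 + 7*b² + 147*b)
(-421 + 206)*(z(12)/222) = (-421 + 206)*((-196 + 7*12² + 147*12)/222) = -215*(-196 + 7*144 + 1764)/222 = -215*(-196 + 1008 + 1764)/222 = -553840/222 = -215*1288/111 = -276920/111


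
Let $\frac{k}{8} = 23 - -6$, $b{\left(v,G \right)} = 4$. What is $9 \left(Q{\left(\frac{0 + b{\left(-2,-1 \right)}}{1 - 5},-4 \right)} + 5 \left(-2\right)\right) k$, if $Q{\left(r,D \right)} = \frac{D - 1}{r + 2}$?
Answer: $-31320$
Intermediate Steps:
$k = 232$ ($k = 8 \left(23 - -6\right) = 8 \left(23 + 6\right) = 8 \cdot 29 = 232$)
$Q{\left(r,D \right)} = \frac{-1 + D}{2 + r}$
$9 \left(Q{\left(\frac{0 + b{\left(-2,-1 \right)}}{1 - 5},-4 \right)} + 5 \left(-2\right)\right) k = 9 \left(\frac{-1 - 4}{2 + \frac{0 + 4}{1 - 5}} + 5 \left(-2\right)\right) 232 = 9 \left(\frac{1}{2 + \frac{4}{-4}} \left(-5\right) - 10\right) 232 = 9 \left(\frac{1}{2 + 4 \left(- \frac{1}{4}\right)} \left(-5\right) - 10\right) 232 = 9 \left(\frac{1}{2 - 1} \left(-5\right) - 10\right) 232 = 9 \left(1^{-1} \left(-5\right) - 10\right) 232 = 9 \left(1 \left(-5\right) - 10\right) 232 = 9 \left(-5 - 10\right) 232 = 9 \left(-15\right) 232 = \left(-135\right) 232 = -31320$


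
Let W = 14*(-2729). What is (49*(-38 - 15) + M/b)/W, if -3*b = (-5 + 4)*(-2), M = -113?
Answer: 4855/76412 ≈ 0.063537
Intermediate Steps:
W = -38206
b = -2/3 (b = -(-5 + 4)*(-2)/3 = -(-1)*(-2)/3 = -1/3*2 = -2/3 ≈ -0.66667)
(49*(-38 - 15) + M/b)/W = (49*(-38 - 15) - 113/(-2/3))/(-38206) = (49*(-53) - 113*(-3/2))*(-1/38206) = (-2597 + 339/2)*(-1/38206) = -4855/2*(-1/38206) = 4855/76412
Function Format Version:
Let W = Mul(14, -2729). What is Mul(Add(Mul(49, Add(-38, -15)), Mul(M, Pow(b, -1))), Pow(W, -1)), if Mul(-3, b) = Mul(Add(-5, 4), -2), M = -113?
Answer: Rational(4855, 76412) ≈ 0.063537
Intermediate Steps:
W = -38206
b = Rational(-2, 3) (b = Mul(Rational(-1, 3), Mul(Add(-5, 4), -2)) = Mul(Rational(-1, 3), Mul(-1, -2)) = Mul(Rational(-1, 3), 2) = Rational(-2, 3) ≈ -0.66667)
Mul(Add(Mul(49, Add(-38, -15)), Mul(M, Pow(b, -1))), Pow(W, -1)) = Mul(Add(Mul(49, Add(-38, -15)), Mul(-113, Pow(Rational(-2, 3), -1))), Pow(-38206, -1)) = Mul(Add(Mul(49, -53), Mul(-113, Rational(-3, 2))), Rational(-1, 38206)) = Mul(Add(-2597, Rational(339, 2)), Rational(-1, 38206)) = Mul(Rational(-4855, 2), Rational(-1, 38206)) = Rational(4855, 76412)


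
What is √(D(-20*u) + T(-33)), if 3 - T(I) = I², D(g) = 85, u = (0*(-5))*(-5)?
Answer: I*√1001 ≈ 31.639*I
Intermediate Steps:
u = 0 (u = 0*(-5) = 0)
T(I) = 3 - I²
√(D(-20*u) + T(-33)) = √(85 + (3 - 1*(-33)²)) = √(85 + (3 - 1*1089)) = √(85 + (3 - 1089)) = √(85 - 1086) = √(-1001) = I*√1001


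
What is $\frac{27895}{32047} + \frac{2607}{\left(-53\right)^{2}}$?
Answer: $\frac{161903584}{90020023} \approx 1.7985$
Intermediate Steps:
$\frac{27895}{32047} + \frac{2607}{\left(-53\right)^{2}} = 27895 \cdot \frac{1}{32047} + \frac{2607}{2809} = \frac{27895}{32047} + 2607 \cdot \frac{1}{2809} = \frac{27895}{32047} + \frac{2607}{2809} = \frac{161903584}{90020023}$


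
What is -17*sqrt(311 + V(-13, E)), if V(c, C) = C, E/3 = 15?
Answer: -34*sqrt(89) ≈ -320.76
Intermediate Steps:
E = 45 (E = 3*15 = 45)
-17*sqrt(311 + V(-13, E)) = -17*sqrt(311 + 45) = -34*sqrt(89)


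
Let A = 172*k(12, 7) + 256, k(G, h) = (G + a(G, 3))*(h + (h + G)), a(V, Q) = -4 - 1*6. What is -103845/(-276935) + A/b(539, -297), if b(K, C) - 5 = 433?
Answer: 259328611/12129753 ≈ 21.380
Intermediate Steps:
a(V, Q) = -10 (a(V, Q) = -4 - 6 = -10)
b(K, C) = 438 (b(K, C) = 5 + 433 = 438)
k(G, h) = (-10 + G)*(G + 2*h) (k(G, h) = (G - 10)*(h + (h + G)) = (-10 + G)*(h + (G + h)) = (-10 + G)*(G + 2*h))
A = 9200 (A = 172*(12² - 20*7 - 10*12 + 2*12*7) + 256 = 172*(144 - 140 - 120 + 168) + 256 = 172*52 + 256 = 8944 + 256 = 9200)
-103845/(-276935) + A/b(539, -297) = -103845/(-276935) + 9200/438 = -103845*(-1/276935) + 9200*(1/438) = 20769/55387 + 4600/219 = 259328611/12129753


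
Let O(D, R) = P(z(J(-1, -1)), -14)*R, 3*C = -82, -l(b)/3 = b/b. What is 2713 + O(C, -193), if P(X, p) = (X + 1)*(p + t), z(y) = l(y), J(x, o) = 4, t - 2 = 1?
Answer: -1533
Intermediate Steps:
t = 3 (t = 2 + 1 = 3)
l(b) = -3 (l(b) = -3*b/b = -3*1 = -3)
z(y) = -3
C = -82/3 (C = (1/3)*(-82) = -82/3 ≈ -27.333)
P(X, p) = (1 + X)*(3 + p) (P(X, p) = (X + 1)*(p + 3) = (1 + X)*(3 + p))
O(D, R) = 22*R (O(D, R) = (3 - 14 + 3*(-3) - 3*(-14))*R = (3 - 14 - 9 + 42)*R = 22*R)
2713 + O(C, -193) = 2713 + 22*(-193) = 2713 - 4246 = -1533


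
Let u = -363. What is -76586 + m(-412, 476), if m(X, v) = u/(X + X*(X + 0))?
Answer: -4322820305/56444 ≈ -76586.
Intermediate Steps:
m(X, v) = -363/(X + X²) (m(X, v) = -363/(X + X*(X + 0)) = -363/(X + X*X) = -363/(X + X²))
-76586 + m(-412, 476) = -76586 - 363/(-412*(1 - 412)) = -76586 - 363*(-1/412)/(-411) = -76586 - 363*(-1/412)*(-1/411) = -76586 - 121/56444 = -4322820305/56444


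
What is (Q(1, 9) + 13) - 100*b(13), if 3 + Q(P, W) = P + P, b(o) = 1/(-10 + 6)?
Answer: 37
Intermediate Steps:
b(o) = -¼ (b(o) = 1/(-4) = -¼)
Q(P, W) = -3 + 2*P (Q(P, W) = -3 + (P + P) = -3 + 2*P)
(Q(1, 9) + 13) - 100*b(13) = ((-3 + 2*1) + 13) - 100*(-¼) = ((-3 + 2) + 13) + 25 = (-1 + 13) + 25 = 12 + 25 = 37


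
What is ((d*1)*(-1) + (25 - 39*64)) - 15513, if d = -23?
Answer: -17961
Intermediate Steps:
((d*1)*(-1) + (25 - 39*64)) - 15513 = (-23*1*(-1) + (25 - 39*64)) - 15513 = (-23*(-1) + (25 - 2496)) - 15513 = (23 - 2471) - 15513 = -2448 - 15513 = -17961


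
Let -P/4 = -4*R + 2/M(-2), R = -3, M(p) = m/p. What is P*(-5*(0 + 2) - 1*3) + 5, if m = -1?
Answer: 837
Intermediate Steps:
M(p) = -1/p
P = -64 (P = -4*(-4*(-3) + 2/((-1/(-2)))) = -4*(12 + 2/((-1*(-½)))) = -4*(12 + 2/(½)) = -4*(12 + 2*2) = -4*(12 + 4) = -4*16 = -64)
P*(-5*(0 + 2) - 1*3) + 5 = -64*(-5*(0 + 2) - 1*3) + 5 = -64*(-5*2 - 3) + 5 = -64*(-10 - 3) + 5 = -64*(-13) + 5 = 832 + 5 = 837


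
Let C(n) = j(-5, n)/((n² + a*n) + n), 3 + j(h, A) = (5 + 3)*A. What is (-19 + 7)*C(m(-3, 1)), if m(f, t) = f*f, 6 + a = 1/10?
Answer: -920/41 ≈ -22.439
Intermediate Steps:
j(h, A) = -3 + 8*A (j(h, A) = -3 + (5 + 3)*A = -3 + 8*A)
a = -59/10 (a = -6 + 1/10 = -6 + ⅒ = -59/10 ≈ -5.9000)
m(f, t) = f²
C(n) = (-3 + 8*n)/(n² - 49*n/10) (C(n) = (-3 + 8*n)/((n² - 59*n/10) + n) = (-3 + 8*n)/(n² - 49*n/10))
(-19 + 7)*C(m(-3, 1)) = (-19 + 7)*(10*(-3 + 8*(-3)²)/(((-3)²)*(-49 + 10*(-3)²))) = -120*(-3 + 8*9)/(9*(-49 + 10*9)) = -120*(-3 + 72)/(9*(-49 + 90)) = -120*69/(9*41) = -12*230/123 = -920/41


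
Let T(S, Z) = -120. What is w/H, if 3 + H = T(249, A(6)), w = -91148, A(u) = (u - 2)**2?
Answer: 91148/123 ≈ 741.04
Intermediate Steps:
A(u) = (-2 + u)**2
H = -123 (H = -3 - 120 = -123)
w/H = -91148/(-123) = -91148*(-1/123) = 91148/123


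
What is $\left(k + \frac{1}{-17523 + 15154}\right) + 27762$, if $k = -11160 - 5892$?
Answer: $\frac{25371989}{2369} \approx 10710.0$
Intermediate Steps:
$k = -17052$ ($k = -11160 - 5892 = -17052$)
$\left(k + \frac{1}{-17523 + 15154}\right) + 27762 = \left(-17052 + \frac{1}{-17523 + 15154}\right) + 27762 = \left(-17052 + \frac{1}{-2369}\right) + 27762 = \left(-17052 - \frac{1}{2369}\right) + 27762 = - \frac{40396189}{2369} + 27762 = \frac{25371989}{2369}$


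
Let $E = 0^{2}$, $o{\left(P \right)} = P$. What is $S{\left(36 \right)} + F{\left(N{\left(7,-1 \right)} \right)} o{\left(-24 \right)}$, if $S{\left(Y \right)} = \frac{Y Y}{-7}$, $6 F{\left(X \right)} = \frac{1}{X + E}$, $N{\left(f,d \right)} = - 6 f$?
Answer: $- \frac{3886}{21} \approx -185.05$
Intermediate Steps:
$E = 0$
$F{\left(X \right)} = \frac{1}{6 X}$ ($F{\left(X \right)} = \frac{1}{6 \left(X + 0\right)} = \frac{1}{6 X}$)
$S{\left(Y \right)} = - \frac{Y^{2}}{7}$ ($S{\left(Y \right)} = Y^{2} \left(- \frac{1}{7}\right) = - \frac{Y^{2}}{7}$)
$S{\left(36 \right)} + F{\left(N{\left(7,-1 \right)} \right)} o{\left(-24 \right)} = - \frac{36^{2}}{7} + \frac{1}{6 \left(\left(-6\right) 7\right)} \left(-24\right) = \left(- \frac{1}{7}\right) 1296 + \frac{1}{6 \left(-42\right)} \left(-24\right) = - \frac{1296}{7} + \frac{1}{6} \left(- \frac{1}{42}\right) \left(-24\right) = - \frac{1296}{7} - - \frac{2}{21} = - \frac{1296}{7} + \frac{2}{21} = - \frac{3886}{21}$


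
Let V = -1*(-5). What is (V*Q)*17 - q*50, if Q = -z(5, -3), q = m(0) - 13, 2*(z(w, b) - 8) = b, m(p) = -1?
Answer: 295/2 ≈ 147.50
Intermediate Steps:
z(w, b) = 8 + b/2
q = -14 (q = -1 - 13 = -14)
V = 5
Q = -13/2 (Q = -(8 + (1/2)*(-3)) = -(8 - 3/2) = -1*13/2 = -13/2 ≈ -6.5000)
(V*Q)*17 - q*50 = (5*(-13/2))*17 - (-14)*50 = -65/2*17 - 1*(-700) = -1105/2 + 700 = 295/2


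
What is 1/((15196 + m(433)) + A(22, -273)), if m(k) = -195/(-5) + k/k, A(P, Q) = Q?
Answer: 1/14963 ≈ 6.6831e-5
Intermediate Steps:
m(k) = 40 (m(k) = -195*(-1/5) + 1 = 39 + 1 = 40)
1/((15196 + m(433)) + A(22, -273)) = 1/((15196 + 40) - 273) = 1/(15236 - 273) = 1/14963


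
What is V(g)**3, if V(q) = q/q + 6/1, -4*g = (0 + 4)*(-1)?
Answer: 343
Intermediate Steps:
g = 1 (g = -(0 + 4)*(-1)/4 = -(-1) = -1/4*(-4) = 1)
V(q) = 7 (V(q) = 1 + 6*1 = 1 + 6 = 7)
V(g)**3 = 7**3 = 343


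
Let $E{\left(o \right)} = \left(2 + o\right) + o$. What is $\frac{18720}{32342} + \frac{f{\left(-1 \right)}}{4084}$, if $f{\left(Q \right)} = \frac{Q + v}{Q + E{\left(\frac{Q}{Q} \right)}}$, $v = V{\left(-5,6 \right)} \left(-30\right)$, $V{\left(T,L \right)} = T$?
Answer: $\frac{117088199}{198127092} \approx 0.59097$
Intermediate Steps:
$E{\left(o \right)} = 2 + 2 o$
$v = 150$ ($v = \left(-5\right) \left(-30\right) = 150$)
$f{\left(Q \right)} = \frac{150 + Q}{4 + Q}$ ($f{\left(Q \right)} = \frac{Q + 150}{Q + \left(2 + 2 \frac{Q}{Q}\right)} = \frac{150 + Q}{Q + \left(2 + 2 \cdot 1\right)} = \frac{150 + Q}{Q + \left(2 + 2\right)} = \frac{150 + Q}{Q + 4} = \frac{150 + Q}{4 + Q}$)
$\frac{18720}{32342} + \frac{f{\left(-1 \right)}}{4084} = \frac{18720}{32342} + \frac{\frac{1}{4 - 1} \left(150 - 1\right)}{4084} = 18720 \cdot \frac{1}{32342} + \frac{1}{3} \cdot 149 \cdot \frac{1}{4084} = \frac{9360}{16171} + \frac{1}{3} \cdot 149 \cdot \frac{1}{4084} = \frac{9360}{16171} + \frac{149}{3} \cdot \frac{1}{4084} = \frac{9360}{16171} + \frac{149}{12252} = \frac{117088199}{198127092}$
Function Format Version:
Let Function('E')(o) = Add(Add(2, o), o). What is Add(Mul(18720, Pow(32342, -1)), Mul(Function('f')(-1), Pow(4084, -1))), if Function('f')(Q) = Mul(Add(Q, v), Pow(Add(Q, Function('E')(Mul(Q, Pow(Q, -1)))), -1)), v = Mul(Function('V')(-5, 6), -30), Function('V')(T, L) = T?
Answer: Rational(117088199, 198127092) ≈ 0.59097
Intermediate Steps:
Function('E')(o) = Add(2, Mul(2, o))
v = 150 (v = Mul(-5, -30) = 150)
Function('f')(Q) = Mul(Pow(Add(4, Q), -1), Add(150, Q)) (Function('f')(Q) = Mul(Add(Q, 150), Pow(Add(Q, Add(2, Mul(2, Mul(Q, Pow(Q, -1))))), -1)) = Mul(Add(150, Q), Pow(Add(Q, Add(2, Mul(2, 1))), -1)) = Mul(Add(150, Q), Pow(Add(Q, Add(2, 2)), -1)) = Mul(Add(150, Q), Pow(Add(Q, 4), -1)) = Mul(Add(150, Q), Pow(Add(4, Q), -1)) = Mul(Pow(Add(4, Q), -1), Add(150, Q)))
Add(Mul(18720, Pow(32342, -1)), Mul(Function('f')(-1), Pow(4084, -1))) = Add(Mul(18720, Pow(32342, -1)), Mul(Mul(Pow(Add(4, -1), -1), Add(150, -1)), Pow(4084, -1))) = Add(Mul(18720, Rational(1, 32342)), Mul(Mul(Pow(3, -1), 149), Rational(1, 4084))) = Add(Rational(9360, 16171), Mul(Mul(Rational(1, 3), 149), Rational(1, 4084))) = Add(Rational(9360, 16171), Mul(Rational(149, 3), Rational(1, 4084))) = Add(Rational(9360, 16171), Rational(149, 12252)) = Rational(117088199, 198127092)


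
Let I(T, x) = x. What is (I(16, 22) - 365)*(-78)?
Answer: 26754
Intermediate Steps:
(I(16, 22) - 365)*(-78) = (22 - 365)*(-78) = -343*(-78) = 26754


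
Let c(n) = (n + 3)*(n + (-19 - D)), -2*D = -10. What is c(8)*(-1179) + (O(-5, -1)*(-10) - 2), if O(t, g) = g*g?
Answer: 207492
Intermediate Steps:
D = 5 (D = -½*(-10) = 5)
O(t, g) = g²
c(n) = (-24 + n)*(3 + n) (c(n) = (n + 3)*(n + (-19 - 1*5)) = (3 + n)*(n + (-19 - 5)) = (3 + n)*(n - 24) = (3 + n)*(-24 + n) = (-24 + n)*(3 + n))
c(8)*(-1179) + (O(-5, -1)*(-10) - 2) = (-72 + 8² - 21*8)*(-1179) + ((-1)²*(-10) - 2) = (-72 + 64 - 168)*(-1179) + (1*(-10) - 2) = -176*(-1179) + (-10 - 2) = 207504 - 12 = 207492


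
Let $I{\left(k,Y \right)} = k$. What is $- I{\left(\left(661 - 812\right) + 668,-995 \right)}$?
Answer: $-517$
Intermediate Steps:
$- I{\left(\left(661 - 812\right) + 668,-995 \right)} = - (\left(661 - 812\right) + 668) = - (-151 + 668) = \left(-1\right) 517 = -517$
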